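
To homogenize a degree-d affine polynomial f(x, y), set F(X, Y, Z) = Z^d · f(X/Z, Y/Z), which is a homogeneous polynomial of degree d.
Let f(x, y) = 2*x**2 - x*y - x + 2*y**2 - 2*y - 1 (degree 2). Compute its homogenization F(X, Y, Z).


F(X, Y, Z) = 2*X**2 - X*Y - X*Z + 2*Y**2 - 2*Y*Z - Z**2

deg(f) = 2.
Substitute x = X/Z, y = Y/Z into f, then multiply by Z^2.
  monomial 2·x^2·y^0 ↦ 2·X^2·Y^0·Z^0.
  monomial -1·x^1·y^1 ↦ -1·X^1·Y^1·Z^0.
  monomial -1·x^1·y^0 ↦ -1·X^1·Y^0·Z^1.
  monomial 2·x^0·y^2 ↦ 2·X^0·Y^2·Z^0.
  monomial -2·x^0·y^1 ↦ -2·X^0·Y^1·Z^1.
  monomial -1·x^0·y^0 ↦ -1·X^0·Y^0·Z^2.
Collecting: F(X, Y, Z) = 2*X**2 - X*Y - X*Z + 2*Y**2 - 2*Y*Z - Z**2.


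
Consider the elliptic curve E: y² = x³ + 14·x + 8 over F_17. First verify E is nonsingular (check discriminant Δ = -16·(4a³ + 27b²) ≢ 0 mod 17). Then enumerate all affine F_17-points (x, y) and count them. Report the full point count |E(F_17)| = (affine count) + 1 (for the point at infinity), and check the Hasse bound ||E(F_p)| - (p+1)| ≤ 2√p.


Affine points = {(0, 5), (0, 12), (3, 3), (3, 14), (4, 3), (4, 14), (5, 4), (5, 13), (6, 6), (6, 11), (9, 8), (9, 9), (10, 3), (10, 14), (12, 0)}; affine count = 15; |E(F_17)| = 16.

Discriminant check: Δ ∝ 4a³ + 27b² = 4·14³ + 27·8² = 4·2744 + 27·64 ≡ 5 (mod 17). Nonzero ⇒ E is nonsingular.
For each x ∈ F_17, compute rhs = x³ + 14·x + 8 mod 17, then count y ∈ F_17 with y² ≡ rhs.
  x = 0: rhs = 8, matching y values: 5, 12 (2 points).
  x = 1: rhs = 6, matching y values: none (0 points).
  x = 2: rhs = 10, matching y values: none (0 points).
  x = 3: rhs = 9, matching y values: 3, 14 (2 points).
  x = 4: rhs = 9, matching y values: 3, 14 (2 points).
  x = 5: rhs = 16, matching y values: 4, 13 (2 points).
  x = 6: rhs = 2, matching y values: 6, 11 (2 points).
  x = 7: rhs = 7, matching y values: none (0 points).
  x = 8: rhs = 3, matching y values: none (0 points).
  x = 9: rhs = 13, matching y values: 8, 9 (2 points).
  x = 10: rhs = 9, matching y values: 3, 14 (2 points).
  x = 11: rhs = 14, matching y values: none (0 points).
  x = 12: rhs = 0, matching y values: 0 (1 points).
  x = 13: rhs = 7, matching y values: none (0 points).
  x = 14: rhs = 7, matching y values: none (0 points).
  x = 15: rhs = 6, matching y values: none (0 points).
  x = 16: rhs = 10, matching y values: none (0 points).
Total affine count: 15.
Full point count |E(F_17)| = 15 + 1 = 16.
Hasse bound: |16 − (17+1)| = |-2| = 2 ≤ 2√17 ≈ 8.2462 ✓.


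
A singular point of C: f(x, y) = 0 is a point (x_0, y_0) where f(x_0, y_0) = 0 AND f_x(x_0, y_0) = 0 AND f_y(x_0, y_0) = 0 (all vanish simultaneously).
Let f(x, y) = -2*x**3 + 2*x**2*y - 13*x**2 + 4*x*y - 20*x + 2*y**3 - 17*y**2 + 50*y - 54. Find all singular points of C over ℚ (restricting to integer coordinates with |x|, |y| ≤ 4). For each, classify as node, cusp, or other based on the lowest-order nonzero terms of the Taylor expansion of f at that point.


Singular points: {(-1, 3)}; classification: node.

Compute partial derivatives:
  f_x = -6*x**2 + 4*x*y - 26*x + 4*y - 20.
  f_y = 2*x**2 + 4*x + 6*y**2 - 34*y + 50.
Scan x_0 ∈ {−4, ..., 4}. For each x_0, f_y(x_0, y) is a polynomial in y; find its integer roots y ∈ {−4, ..., 4}, then test f_x and f at those candidates.
  x = -4: f_y(-4, y) = 6*y**2 - 34*y + 66; no integer root y with |y| ≤ 4.
  x = -3: f_y(-3, y) = 6*y**2 - 34*y + 56; no integer root y with |y| ≤ 4.
  x = -2: f_y(-2, y) = 6*y**2 - 34*y + 50; no integer root y with |y| ≤ 4.
  x = -1: f_y(-1, y) = 6*y**2 - 34*y + 48; vanishes at y ∈ {3}. (-1, 3): f_x = 0, f = 0 — SINGULAR.
  x = 0: f_y(0, y) = 6*y**2 - 34*y + 50; no integer root y with |y| ≤ 4.
  x = 1: f_y(1, y) = 6*y**2 - 34*y + 56; no integer root y with |y| ≤ 4.
  x = 2: f_y(2, y) = 6*y**2 - 34*y + 66; no integer root y with |y| ≤ 4.
  x = 3: f_y(3, y) = 6*y**2 - 34*y + 80; no integer root y with |y| ≤ 4.
  x = 4: f_y(4, y) = 6*y**2 - 34*y + 98; no integer root y with |y| ≤ 4.
Only singular point on the grid: (-1, 3).
Classify: substitute x = -1 + u, y = 3 + v and expand: f = -2*u**3 + 2*u**2*v - u**2 + 2*v**3 + v**2.
No constant or linear terms (consistent with a singular point). Quadratic part: -u**2 + v**2. Cubic part: -2*u**3 + 2*u**2*v + 2*v**3.
The quadratic part v**2 - u**2 = (v − u)(v + u) splits into two distinct linear factors, so there are two distinct tangent lines y − 3 = ±(x − -1) — this is a node (ordinary double point).
Classification: node.


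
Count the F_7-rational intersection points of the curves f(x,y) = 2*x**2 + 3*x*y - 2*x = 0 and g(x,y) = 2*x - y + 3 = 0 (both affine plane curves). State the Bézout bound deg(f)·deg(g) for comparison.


Common zeros: {(0, 3)}; count = 1; Bézout bound = 2.

deg(f) = 2, deg(g) = 1, so Bézout bound = 2.
Scan x ∈ F_7. For each x, list the y ∈ F_7 with f(x, y) ≡ 0 and those with g(x, y) ≡ 0 (mod 7); the common zeros in that column are the intersection.
  x = 0: f ≡ 0 at y ∈ {0, 1, 2, 3, 4, 5, 6}; g ≡ 0 at y ∈ {3}; common: {3}.
  x = 1: f ≡ 0 at y ∈ {0}; g ≡ 0 at y ∈ {5}; common: ∅.
  x = 2: f ≡ 0 at y ∈ {4}; g ≡ 0 at y ∈ {0}; common: ∅.
  x = 3: f ≡ 0 at y ∈ {1}; g ≡ 0 at y ∈ {2}; common: ∅.
  x = 4: f ≡ 0 at y ∈ {5}; g ≡ 0 at y ∈ {4}; common: ∅.
  x = 5: f ≡ 0 at y ∈ {2}; g ≡ 0 at y ∈ {6}; common: ∅.
  x = 6: f ≡ 0 at y ∈ {6}; g ≡ 0 at y ∈ {1}; common: ∅.
Collecting: common zeros = {(0, 3)}, so the count is 1.
Comparison with the Bézout bound: 1 ≤ 2 = deg(f)·deg(g), as expected for curves with no common component (the affine F_7-count falls short of the bound because intersections may lie at infinity, over extension fields, or carry multiplicity).


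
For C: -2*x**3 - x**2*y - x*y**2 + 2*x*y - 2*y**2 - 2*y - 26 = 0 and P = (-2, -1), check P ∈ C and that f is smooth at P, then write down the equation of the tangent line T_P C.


Tangent line at P: -31*x - 10*y - 72 = 0.

Step 1: f(-2, -1) = 0, so P lies on C.
Step 2: partial derivatives
  f_x(x, y) = -6*x**2 - 2*x*y - y**2 + 2*y, f_y(x, y) = -x**2 - 2*x*y + 2*x - 4*y - 2.
  f_x(P) = -31, f_y(P) = -10 (gradient nonzero, so P is smooth).
Step 3: tangent line at P: -31·(x − -2) + -10·(y − -1) = 0.
Expanding: -31*x - 10*y - 72 = 0.


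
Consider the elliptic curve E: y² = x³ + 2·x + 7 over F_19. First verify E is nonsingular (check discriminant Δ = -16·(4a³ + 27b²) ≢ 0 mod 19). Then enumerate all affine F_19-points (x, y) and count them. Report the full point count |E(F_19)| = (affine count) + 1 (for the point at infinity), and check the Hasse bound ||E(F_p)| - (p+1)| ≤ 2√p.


Affine points = {(0, 8), (0, 11), (2, 0), (5, 3), (5, 16), (6, 8), (6, 11), (10, 1), (10, 18), (11, 7), (11, 12), (12, 7), (12, 12), (13, 8), (13, 11), (14, 9), (14, 10), (15, 7), (15, 12), (18, 2), (18, 17)}; affine count = 21; |E(F_19)| = 22.

Discriminant check: Δ ∝ 4a³ + 27b² = 4·2³ + 27·7² = 4·8 + 27·49 ≡ 6 (mod 19). Nonzero ⇒ E is nonsingular.
For each x ∈ F_19, compute rhs = x³ + 2·x + 7 mod 19, then count y ∈ F_19 with y² ≡ rhs.
  x = 0: rhs = 7, matching y values: 8, 11 (2 points).
  x = 1: rhs = 10, matching y values: none (0 points).
  x = 2: rhs = 0, matching y values: 0 (1 points).
  x = 3: rhs = 2, matching y values: none (0 points).
  x = 4: rhs = 3, matching y values: none (0 points).
  x = 5: rhs = 9, matching y values: 3, 16 (2 points).
  x = 6: rhs = 7, matching y values: 8, 11 (2 points).
  x = 7: rhs = 3, matching y values: none (0 points).
  x = 8: rhs = 3, matching y values: none (0 points).
  x = 9: rhs = 13, matching y values: none (0 points).
  x = 10: rhs = 1, matching y values: 1, 18 (2 points).
  x = 11: rhs = 11, matching y values: 7, 12 (2 points).
  x = 12: rhs = 11, matching y values: 7, 12 (2 points).
  x = 13: rhs = 7, matching y values: 8, 11 (2 points).
  x = 14: rhs = 5, matching y values: 9, 10 (2 points).
  x = 15: rhs = 11, matching y values: 7, 12 (2 points).
  x = 16: rhs = 12, matching y values: none (0 points).
  x = 17: rhs = 14, matching y values: none (0 points).
  x = 18: rhs = 4, matching y values: 2, 17 (2 points).
Total affine count: 21.
Full point count |E(F_19)| = 21 + 1 = 22.
Hasse bound: |22 − (19+1)| = |2| = 2 ≤ 2√19 ≈ 8.7178 ✓.


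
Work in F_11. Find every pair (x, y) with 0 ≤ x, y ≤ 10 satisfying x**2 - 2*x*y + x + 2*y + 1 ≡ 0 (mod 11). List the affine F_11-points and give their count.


Affine F_11-points: {(0, 5), (2, 9), (3, 6), (4, 9), (5, 8), (6, 1), (7, 2), (8, 6), (9, 5), (10, 8)}; count = 10.

For each of the 121 pairs (x, y) ∈ F_11², evaluate f(x, y) mod 11. Record the zeros.
  x = 0: [0↦1, 1↦3, 2↦5, 3↦7, 4↦9, 5↦0, 6↦2, 7↦4, 8↦6, 9↦8, 10↦10]  zeros at y ∈ {5}
  x = 1: [0↦3, 1↦3, 2↦3, 3↦3, 4↦3, 5↦3, 6↦3, 7↦3, 8↦3, 9↦3, 10↦3]  zeros at y ∈ ∅
  x = 2: [0↦7, 1↦5, 2↦3, 3↦1, 4↦10, 5↦8, 6↦6, 7↦4, 8↦2, 9↦0, 10↦9]  zeros at y ∈ {9}
  x = 3: [0↦2, 1↦9, 2↦5, 3↦1, 4↦8, 5↦4, 6↦0, 7↦7, 8↦3, 9↦10, 10↦6]  zeros at y ∈ {6}
  x = 4: [0↦10, 1↦4, 2↦9, 3↦3, 4↦8, 5↦2, 6↦7, 7↦1, 8↦6, 9↦0, 10↦5]  zeros at y ∈ {9}
  x = 5: [0↦9, 1↦1, 2↦4, 3↦7, 4↦10, 5↦2, 6↦5, 7↦8, 8↦0, 9↦3, 10↦6]  zeros at y ∈ {8}
  x = 6: [0↦10, 1↦0, 2↦1, 3↦2, 4↦3, 5↦4, 6↦5, 7↦6, 8↦7, 9↦8, 10↦9]  zeros at y ∈ {1}
  x = 7: [0↦2, 1↦1, 2↦0, 3↦10, 4↦9, 5↦8, 6↦7, 7↦6, 8↦5, 9↦4, 10↦3]  zeros at y ∈ {2}
  x = 8: [0↦7, 1↦4, 2↦1, 3↦9, 4↦6, 5↦3, 6↦0, 7↦8, 8↦5, 9↦2, 10↦10]  zeros at y ∈ {6}
  x = 9: [0↦3, 1↦9, 2↦4, 3↦10, 4↦5, 5↦0, 6↦6, 7↦1, 8↦7, 9↦2, 10↦8]  zeros at y ∈ {5}
  x = 10: [0↦1, 1↦5, 2↦9, 3↦2, 4↦6, 5↦10, 6↦3, 7↦7, 8↦0, 9↦4, 10↦8]  zeros at y ∈ {8}
Collecting zeros: affine points = {(0, 5), (2, 9), (3, 6), (4, 9), (5, 8), (6, 1), (7, 2), (8, 6), (9, 5), (10, 8)}.
Total count |C(F_11)_aff| = 10.


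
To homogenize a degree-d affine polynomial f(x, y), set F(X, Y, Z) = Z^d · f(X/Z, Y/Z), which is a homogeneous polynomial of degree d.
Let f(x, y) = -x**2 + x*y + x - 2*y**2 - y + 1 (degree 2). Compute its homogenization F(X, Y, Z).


F(X, Y, Z) = -X**2 + X*Y + X*Z - 2*Y**2 - Y*Z + Z**2

deg(f) = 2.
Substitute x = X/Z, y = Y/Z into f, then multiply by Z^2.
  monomial -1·x^2·y^0 ↦ -1·X^2·Y^0·Z^0.
  monomial 1·x^1·y^1 ↦ 1·X^1·Y^1·Z^0.
  monomial 1·x^1·y^0 ↦ 1·X^1·Y^0·Z^1.
  monomial -2·x^0·y^2 ↦ -2·X^0·Y^2·Z^0.
  monomial -1·x^0·y^1 ↦ -1·X^0·Y^1·Z^1.
  monomial 1·x^0·y^0 ↦ 1·X^0·Y^0·Z^2.
Collecting: F(X, Y, Z) = -X**2 + X*Y + X*Z - 2*Y**2 - Y*Z + Z**2.


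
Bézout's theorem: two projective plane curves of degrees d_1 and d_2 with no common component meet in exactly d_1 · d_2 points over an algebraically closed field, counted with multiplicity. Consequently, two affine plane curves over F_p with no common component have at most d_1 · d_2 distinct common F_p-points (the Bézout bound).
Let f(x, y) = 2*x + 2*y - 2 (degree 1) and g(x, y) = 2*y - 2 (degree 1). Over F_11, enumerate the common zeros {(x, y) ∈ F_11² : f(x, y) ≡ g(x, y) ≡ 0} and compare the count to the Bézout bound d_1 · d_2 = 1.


Common zeros: {(0, 1)}; count = 1; Bézout bound = 1.

deg(f) = 1, deg(g) = 1, so Bézout bound = 1.
Scan x ∈ F_11. For each x, list the y ∈ F_11 with f(x, y) ≡ 0 and those with g(x, y) ≡ 0 (mod 11); the common zeros in that column are the intersection.
  x = 0: f ≡ 0 at y ∈ {1}; g ≡ 0 at y ∈ {1}; common: {1}.
  x = 1: f ≡ 0 at y ∈ {0}; g ≡ 0 at y ∈ {1}; common: ∅.
  x = 2: f ≡ 0 at y ∈ {10}; g ≡ 0 at y ∈ {1}; common: ∅.
  x = 3: f ≡ 0 at y ∈ {9}; g ≡ 0 at y ∈ {1}; common: ∅.
  x = 4: f ≡ 0 at y ∈ {8}; g ≡ 0 at y ∈ {1}; common: ∅.
  x = 5: f ≡ 0 at y ∈ {7}; g ≡ 0 at y ∈ {1}; common: ∅.
  x = 6: f ≡ 0 at y ∈ {6}; g ≡ 0 at y ∈ {1}; common: ∅.
  x = 7: f ≡ 0 at y ∈ {5}; g ≡ 0 at y ∈ {1}; common: ∅.
  x = 8: f ≡ 0 at y ∈ {4}; g ≡ 0 at y ∈ {1}; common: ∅.
  x = 9: f ≡ 0 at y ∈ {3}; g ≡ 0 at y ∈ {1}; common: ∅.
  x = 10: f ≡ 0 at y ∈ {2}; g ≡ 0 at y ∈ {1}; common: ∅.
Collecting: common zeros = {(0, 1)}, so the count is 1.
Comparison with the Bézout bound: 1 ≤ 1 = deg(f)·deg(g), as expected for curves with no common component (the bound is attained).


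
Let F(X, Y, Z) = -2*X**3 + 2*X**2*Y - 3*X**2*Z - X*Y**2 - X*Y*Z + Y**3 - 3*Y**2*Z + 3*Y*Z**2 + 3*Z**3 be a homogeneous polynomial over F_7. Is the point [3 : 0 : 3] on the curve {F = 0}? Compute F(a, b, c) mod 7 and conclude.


F(3,0,3) ≡ 2 (mod 7); P is NOT on the curve.

Evaluate F(3, 0, 3) term-by-term (mod 7).
  -2*X**3 ↦ -2·27·1·1 = -54
  2*X**2*Y ↦ 2·9·0·1 = 0
  -3*X**2*Z ↦ -3·9·1·3 = -81
  -X*Y**2 ↦ -1·3·0·1 = 0
  -X*Y*Z ↦ -1·3·0·3 = 0
  Y**3 ↦ 1·1·0·1 = 0
  -3*Y**2*Z ↦ -3·1·0·3 = 0
  3*Y*Z**2 ↦ 3·1·0·9 = 0
  3*Z**3 ↦ 3·1·1·27 = 81
Sum: F(3, 0, 3) = (-54) + (0) + (-81) + (0) + (0) + (0) + (0) + (0) + (81) = -54.
Reducing mod 7: -54 ≡ 2 (mod 7).
Since F(a, b, c) ≡ 2 ≠ 0 (mod 7), P does NOT lie on the curve.


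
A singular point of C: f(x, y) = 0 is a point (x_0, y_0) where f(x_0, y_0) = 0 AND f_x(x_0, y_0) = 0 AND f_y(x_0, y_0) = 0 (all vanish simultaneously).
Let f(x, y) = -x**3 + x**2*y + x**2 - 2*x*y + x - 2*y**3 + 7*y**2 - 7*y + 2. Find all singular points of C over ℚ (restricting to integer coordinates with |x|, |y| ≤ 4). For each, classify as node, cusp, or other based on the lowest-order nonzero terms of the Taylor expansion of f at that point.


Singular points: {(1, 1)}; classification: node.

Compute partial derivatives:
  f_x = -3*x**2 + 2*x*y + 2*x - 2*y + 1.
  f_y = x**2 - 2*x - 6*y**2 + 14*y - 7.
Scan x_0 ∈ {−4, ..., 4}. For each x_0, f_y(x_0, y) is a polynomial in y; find its integer roots y ∈ {−4, ..., 4}, then test f_x and f at those candidates.
  x = -4: f_y(-4, y) = -6*y**2 + 14*y + 17; no integer root y with |y| ≤ 4.
  x = -3: f_y(-3, y) = -6*y**2 + 14*y + 8; no integer root y with |y| ≤ 4.
  x = -2: f_y(-2, y) = -6*y**2 + 14*y + 1; no integer root y with |y| ≤ 4.
  x = -1: f_y(-1, y) = -6*y**2 + 14*y - 4; vanishes at y ∈ {2}. (-1, 2): f_x = -12 ≠ 0.
  x = 0: f_y(0, y) = -6*y**2 + 14*y - 7; no integer root y with |y| ≤ 4.
  x = 1: f_y(1, y) = -6*y**2 + 14*y - 8; vanishes at y ∈ {1}. (1, 1): f_x = 0, f = 0 — SINGULAR.
  x = 2: f_y(2, y) = -6*y**2 + 14*y - 7; no integer root y with |y| ≤ 4.
  x = 3: f_y(3, y) = -6*y**2 + 14*y - 4; vanishes at y ∈ {2}. (3, 2): f_x = -12 ≠ 0.
  x = 4: f_y(4, y) = -6*y**2 + 14*y + 1; no integer root y with |y| ≤ 4.
Only singular point on the grid: (1, 1).
Classify: substitute x = 1 + u, y = 1 + v and expand: f = -u**3 + u**2*v - u**2 - 2*v**3 + v**2.
No constant or linear terms (consistent with a singular point). Quadratic part: -u**2 + v**2. Cubic part: -u**3 + u**2*v - 2*v**3.
The quadratic part v**2 - u**2 = (v − u)(v + u) splits into two distinct linear factors, so there are two distinct tangent lines y − 1 = ±(x − 1) — this is a node (ordinary double point).
Classification: node.


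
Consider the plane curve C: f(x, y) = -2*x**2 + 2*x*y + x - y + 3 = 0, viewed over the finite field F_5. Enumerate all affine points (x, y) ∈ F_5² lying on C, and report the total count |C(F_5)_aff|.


Affine F_5-points: {(0, 3), (1, 3), (2, 1), (4, 0)}; count = 4.

For each of the 25 pairs (x, y) ∈ F_5², evaluate f(x, y) mod 5. Record the zeros.
  x = 0: [0↦3, 1↦2, 2↦1, 3↦0, 4↦4]  zeros at y ∈ {3}
  x = 1: [0↦2, 1↦3, 2↦4, 3↦0, 4↦1]  zeros at y ∈ {3}
  x = 2: [0↦2, 1↦0, 2↦3, 3↦1, 4↦4]  zeros at y ∈ {1}
  x = 3: [0↦3, 1↦3, 2↦3, 3↦3, 4↦3]  zeros at y ∈ ∅
  x = 4: [0↦0, 1↦2, 2↦4, 3↦1, 4↦3]  zeros at y ∈ {0}
Collecting zeros: affine points = {(0, 3), (1, 3), (2, 1), (4, 0)}.
Total count |C(F_5)_aff| = 4.


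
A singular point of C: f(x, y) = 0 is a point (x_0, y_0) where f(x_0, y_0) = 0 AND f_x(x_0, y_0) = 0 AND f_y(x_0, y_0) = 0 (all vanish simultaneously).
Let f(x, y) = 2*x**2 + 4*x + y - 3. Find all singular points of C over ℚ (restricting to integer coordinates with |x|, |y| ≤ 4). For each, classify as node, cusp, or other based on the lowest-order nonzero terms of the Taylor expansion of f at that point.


No singular points in the scanned grid; C is smooth there.

Compute partial derivatives:
  f_x = 4*x + 4.
  f_y = 1.
f_y = 1 is a nonzero constant, so f_y never vanishes: no point (x, y) can satisfy f = f_x = f_y = 0. In particular no (x, y) ∈ {−4, ..., 4}² is singular; the curve is smooth.


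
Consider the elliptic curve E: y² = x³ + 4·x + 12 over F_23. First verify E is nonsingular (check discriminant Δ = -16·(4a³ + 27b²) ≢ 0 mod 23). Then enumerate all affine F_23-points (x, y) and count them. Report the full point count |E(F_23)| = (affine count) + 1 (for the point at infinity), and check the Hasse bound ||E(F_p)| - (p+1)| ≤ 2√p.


Affine points = {(0, 9), (0, 14), (4, 0), (8, 2), (8, 21), (9, 8), (9, 15), (14, 11), (14, 12), (16, 3), (16, 20), (17, 5), (17, 18), (19, 1), (19, 22)}; affine count = 15; |E(F_23)| = 16.

Discriminant check: Δ ∝ 4a³ + 27b² = 4·4³ + 27·12² = 4·64 + 27·144 ≡ 4 (mod 23). Nonzero ⇒ E is nonsingular.
For each x ∈ F_23, compute rhs = x³ + 4·x + 12 mod 23, then count y ∈ F_23 with y² ≡ rhs.
  x = 0: rhs = 12, matching y values: 9, 14 (2 points).
  x = 1: rhs = 17, matching y values: none (0 points).
  x = 2: rhs = 5, matching y values: none (0 points).
  x = 3: rhs = 5, matching y values: none (0 points).
  x = 4: rhs = 0, matching y values: 0 (1 points).
  x = 5: rhs = 19, matching y values: none (0 points).
  x = 6: rhs = 22, matching y values: none (0 points).
  x = 7: rhs = 15, matching y values: none (0 points).
  x = 8: rhs = 4, matching y values: 2, 21 (2 points).
  x = 9: rhs = 18, matching y values: 8, 15 (2 points).
  x = 10: rhs = 17, matching y values: none (0 points).
  x = 11: rhs = 7, matching y values: none (0 points).
  x = 12: rhs = 17, matching y values: none (0 points).
  x = 13: rhs = 7, matching y values: none (0 points).
  x = 14: rhs = 6, matching y values: 11, 12 (2 points).
  x = 15: rhs = 20, matching y values: none (0 points).
  x = 16: rhs = 9, matching y values: 3, 20 (2 points).
  x = 17: rhs = 2, matching y values: 5, 18 (2 points).
  x = 18: rhs = 5, matching y values: none (0 points).
  x = 19: rhs = 1, matching y values: 1, 22 (2 points).
  x = 20: rhs = 19, matching y values: none (0 points).
  x = 21: rhs = 19, matching y values: none (0 points).
  x = 22: rhs = 7, matching y values: none (0 points).
Total affine count: 15.
Full point count |E(F_23)| = 15 + 1 = 16.
Hasse bound: |16 − (23+1)| = |-8| = 8 ≤ 2√23 ≈ 9.5917 ✓.


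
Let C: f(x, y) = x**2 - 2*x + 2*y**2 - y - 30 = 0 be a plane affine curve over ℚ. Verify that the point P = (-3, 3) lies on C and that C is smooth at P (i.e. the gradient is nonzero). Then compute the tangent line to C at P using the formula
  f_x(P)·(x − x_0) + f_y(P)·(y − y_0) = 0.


Tangent line at P: -8*x + 11*y - 57 = 0.

Step 1: f(-3, 3) = 0, so P lies on C.
Step 2: partial derivatives
  f_x(x, y) = 2*x - 2, f_y(x, y) = 4*y - 1.
  f_x(P) = -8, f_y(P) = 11 (gradient nonzero, so P is smooth).
Step 3: tangent line at P: -8·(x − -3) + 11·(y − 3) = 0.
Expanding: -8*x + 11*y - 57 = 0.


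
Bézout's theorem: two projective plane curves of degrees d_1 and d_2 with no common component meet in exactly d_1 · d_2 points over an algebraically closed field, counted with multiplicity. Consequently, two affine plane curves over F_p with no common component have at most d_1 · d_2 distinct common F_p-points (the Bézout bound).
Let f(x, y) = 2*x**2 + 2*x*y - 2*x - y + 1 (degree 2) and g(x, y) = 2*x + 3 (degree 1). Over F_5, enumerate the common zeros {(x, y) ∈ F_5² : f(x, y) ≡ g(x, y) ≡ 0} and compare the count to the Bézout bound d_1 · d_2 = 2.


Common zeros: {(1, 4)}; count = 1; Bézout bound = 2.

deg(f) = 2, deg(g) = 1, so Bézout bound = 2.
Scan x ∈ F_5. For each x, list the y ∈ F_5 with f(x, y) ≡ 0 and those with g(x, y) ≡ 0 (mod 5); the common zeros in that column are the intersection.
  x = 0: f ≡ 0 at y ∈ {1}; g ≡ 0 at y ∈ ∅; common: ∅.
  x = 1: f ≡ 0 at y ∈ {4}; g ≡ 0 at y ∈ {0, 1, 2, 3, 4}; common: {4}.
  x = 2: f ≡ 0 at y ∈ {0}; g ≡ 0 at y ∈ ∅; common: ∅.
  x = 3: f ≡ 0 at y ∈ ∅; g ≡ 0 at y ∈ ∅; common: ∅.
  x = 4: f ≡ 0 at y ∈ {0}; g ≡ 0 at y ∈ ∅; common: ∅.
Collecting: common zeros = {(1, 4)}, so the count is 1.
Comparison with the Bézout bound: 1 ≤ 2 = deg(f)·deg(g), as expected for curves with no common component (the affine F_5-count falls short of the bound because intersections may lie at infinity, over extension fields, or carry multiplicity).


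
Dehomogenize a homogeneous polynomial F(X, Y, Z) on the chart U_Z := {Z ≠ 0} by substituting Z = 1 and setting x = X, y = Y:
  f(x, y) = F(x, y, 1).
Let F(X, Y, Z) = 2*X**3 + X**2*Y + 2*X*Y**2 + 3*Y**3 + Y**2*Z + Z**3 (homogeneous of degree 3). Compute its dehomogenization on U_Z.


f(x, y) = 2*x**3 + x**2*y + 2*x*y**2 + 3*y**3 + y**2 + 1

On U_Z we set Z = 1. Each monomial c·X^i·Y^j·Z^k in F becomes c·x^i·y^j·1^k = c·x^i·y^j.
Substituting Z = 1: F(X, Y, 1) = 2*x**3 + x**2*y + 2*x*y**2 + 3*y**3 + y**2 + 1.
Note: deg(f) ≤ deg(F) = 3; strict inequality happens when F is divisible by Z (lost terms).


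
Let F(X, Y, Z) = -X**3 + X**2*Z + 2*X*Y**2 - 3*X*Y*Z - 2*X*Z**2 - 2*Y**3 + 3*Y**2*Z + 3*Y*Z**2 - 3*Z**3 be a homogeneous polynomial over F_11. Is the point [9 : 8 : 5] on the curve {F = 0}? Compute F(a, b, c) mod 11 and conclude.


F(9,8,5) ≡ 9 (mod 11); P is NOT on the curve.

Evaluate F(9, 8, 5) term-by-term (mod 11).
  -X**3 ↦ -1·729·1·1 = -729
  X**2*Z ↦ 1·81·1·5 = 405
  2*X*Y**2 ↦ 2·9·64·1 = 1152
  -3*X*Y*Z ↦ -3·9·8·5 = -1080
  -2*X*Z**2 ↦ -2·9·1·25 = -450
  -2*Y**3 ↦ -2·1·512·1 = -1024
  3*Y**2*Z ↦ 3·1·64·5 = 960
  3*Y*Z**2 ↦ 3·1·8·25 = 600
  -3*Z**3 ↦ -3·1·1·125 = -375
Sum: F(9, 8, 5) = (-729) + (405) + (1152) + (-1080) + (-450) + (-1024) + (960) + (600) + (-375) = -541.
Reducing mod 11: -541 ≡ 9 (mod 11).
Since F(a, b, c) ≡ 9 ≠ 0 (mod 11), P does NOT lie on the curve.


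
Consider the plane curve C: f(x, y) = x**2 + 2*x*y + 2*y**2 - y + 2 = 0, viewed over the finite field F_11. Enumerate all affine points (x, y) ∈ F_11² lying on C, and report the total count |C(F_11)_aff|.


Affine F_11-points: {(2, 1), (2, 3), (3, 0), (3, 3), (4, 6), (4, 7), (6, 5), (6, 6), (7, 1), (7, 9), (8, 0), (8, 9)}; count = 12.

For each of the 121 pairs (x, y) ∈ F_11², evaluate f(x, y) mod 11. Record the zeros.
  x = 0: [0↦2, 1↦3, 2↦8, 3↦6, 4↦8, 5↦3, 6↦2, 7↦5, 8↦1, 9↦1, 10↦5]  zeros at y ∈ ∅
  x = 1: [0↦3, 1↦6, 2↦2, 3↦2, 4↦6, 5↦3, 6↦4, 7↦9, 8↦7, 9↦9, 10↦4]  zeros at y ∈ ∅
  x = 2: [0↦6, 1↦0, 2↦9, 3↦0, 4↦6, 5↦5, 6↦8, 7↦4, 8↦4, 9↦8, 10↦5]  zeros at y ∈ {1, 3}
  x = 3: [0↦0, 1↦7, 2↦7, 3↦0, 4↦8, 5↦9, 6↦3, 7↦1, 8↦3, 9↦9, 10↦8]  zeros at y ∈ {0, 3}
  x = 4: [0↦7, 1↦5, 2↦7, 3↦2, 4↦1, 5↦4, 6↦0, 7↦0, 8↦4, 9↦1, 10↦2]  zeros at y ∈ {6, 7}
  x = 5: [0↦5, 1↦5, 2↦9, 3↦6, 4↦7, 5↦1, 6↦10, 7↦1, 8↦7, 9↦6, 10↦9]  zeros at y ∈ ∅
  x = 6: [0↦5, 1↦7, 2↦2, 3↦1, 4↦4, 5↦0, 6↦0, 7↦4, 8↦1, 9↦2, 10↦7]  zeros at y ∈ {5, 6}
  x = 7: [0↦7, 1↦0, 2↦8, 3↦9, 4↦3, 5↦1, 6↦3, 7↦9, 8↦8, 9↦0, 10↦7]  zeros at y ∈ {1, 9}
  x = 8: [0↦0, 1↦6, 2↦5, 3↦8, 4↦4, 5↦4, 6↦8, 7↦5, 8↦6, 9↦0, 10↦9]  zeros at y ∈ {0, 9}
  x = 9: [0↦6, 1↦3, 2↦4, 3↦9, 4↦7, 5↦9, 6↦4, 7↦3, 8↦6, 9↦2, 10↦2]  zeros at y ∈ ∅
  x = 10: [0↦3, 1↦2, 2↦5, 3↦1, 4↦1, 5↦5, 6↦2, 7↦3, 8↦8, 9↦6, 10↦8]  zeros at y ∈ ∅
Collecting zeros: affine points = {(2, 1), (2, 3), (3, 0), (3, 3), (4, 6), (4, 7), (6, 5), (6, 6), (7, 1), (7, 9), (8, 0), (8, 9)}.
Total count |C(F_11)_aff| = 12.


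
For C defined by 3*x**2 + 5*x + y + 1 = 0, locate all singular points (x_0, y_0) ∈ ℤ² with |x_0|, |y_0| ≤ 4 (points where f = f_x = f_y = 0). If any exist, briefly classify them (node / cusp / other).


No singular points in the scanned grid; C is smooth there.

Compute partial derivatives:
  f_x = 6*x + 5.
  f_y = 1.
f_y = 1 is a nonzero constant, so f_y never vanishes: no point (x, y) can satisfy f = f_x = f_y = 0. In particular no (x, y) ∈ {−4, ..., 4}² is singular; the curve is smooth.


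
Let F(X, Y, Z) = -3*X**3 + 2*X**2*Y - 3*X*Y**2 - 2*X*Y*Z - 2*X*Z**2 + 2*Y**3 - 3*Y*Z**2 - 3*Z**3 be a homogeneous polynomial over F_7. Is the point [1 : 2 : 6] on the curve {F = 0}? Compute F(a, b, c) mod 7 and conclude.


F(1,2,6) ≡ 4 (mod 7); P is NOT on the curve.

Evaluate F(1, 2, 6) term-by-term (mod 7).
  -3*X**3 ↦ -3·1·1·1 = -3
  2*X**2*Y ↦ 2·1·2·1 = 4
  -3*X*Y**2 ↦ -3·1·4·1 = -12
  -2*X*Y*Z ↦ -2·1·2·6 = -24
  -2*X*Z**2 ↦ -2·1·1·36 = -72
  2*Y**3 ↦ 2·1·8·1 = 16
  -3*Y*Z**2 ↦ -3·1·2·36 = -216
  -3*Z**3 ↦ -3·1·1·216 = -648
Sum: F(1, 2, 6) = (-3) + (4) + (-12) + (-24) + (-72) + (16) + (-216) + (-648) = -955.
Reducing mod 7: -955 ≡ 4 (mod 7).
Since F(a, b, c) ≡ 4 ≠ 0 (mod 7), P does NOT lie on the curve.


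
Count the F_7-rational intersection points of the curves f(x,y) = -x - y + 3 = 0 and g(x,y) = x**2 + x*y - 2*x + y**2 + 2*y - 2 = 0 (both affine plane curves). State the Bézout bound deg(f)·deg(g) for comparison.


Common zeros: {(1, 2), (6, 4)}; count = 2; Bézout bound = 2.

deg(f) = 1, deg(g) = 2, so Bézout bound = 2.
Scan x ∈ F_7. For each x, list the y ∈ F_7 with f(x, y) ≡ 0 and those with g(x, y) ≡ 0 (mod 7); the common zeros in that column are the intersection.
  x = 0: f ≡ 0 at y ∈ {3}; g ≡ 0 at y ∈ ∅; common: ∅.
  x = 1: f ≡ 0 at y ∈ {2}; g ≡ 0 at y ∈ {2}; common: {2}.
  x = 2: f ≡ 0 at y ∈ {1}; g ≡ 0 at y ∈ ∅; common: ∅.
  x = 3: f ≡ 0 at y ∈ {0}; g ≡ 0 at y ∈ {1}; common: ∅.
  x = 4: f ≡ 0 at y ∈ {6}; g ≡ 0 at y ∈ ∅; common: ∅.
  x = 5: f ≡ 0 at y ∈ {5}; g ≡ 0 at y ∈ {1, 6}; common: ∅.
  x = 6: f ≡ 0 at y ∈ {4}; g ≡ 0 at y ∈ {2, 4}; common: {4}.
Collecting: common zeros = {(1, 2), (6, 4)}, so the count is 2.
Comparison with the Bézout bound: 2 ≤ 2 = deg(f)·deg(g), as expected for curves with no common component (the bound is attained).


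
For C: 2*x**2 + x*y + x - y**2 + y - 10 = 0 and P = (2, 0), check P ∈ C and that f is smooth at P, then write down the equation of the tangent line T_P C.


Tangent line at P: 9*x + 3*y - 18 = 0.

Step 1: f(2, 0) = 0, so P lies on C.
Step 2: partial derivatives
  f_x(x, y) = 4*x + y + 1, f_y(x, y) = x - 2*y + 1.
  f_x(P) = 9, f_y(P) = 3 (gradient nonzero, so P is smooth).
Step 3: tangent line at P: 9·(x − 2) + 3·(y − 0) = 0.
Expanding: 9*x + 3*y - 18 = 0.


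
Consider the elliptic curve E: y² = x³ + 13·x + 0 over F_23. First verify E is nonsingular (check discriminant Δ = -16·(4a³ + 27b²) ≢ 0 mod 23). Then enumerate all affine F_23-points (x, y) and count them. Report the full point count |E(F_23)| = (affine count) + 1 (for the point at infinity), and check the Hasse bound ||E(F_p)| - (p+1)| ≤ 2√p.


Affine points = {(0, 0), (4, 1), (4, 22), (5, 11), (5, 12), (6, 8), (6, 15), (8, 8), (8, 15), (9, 8), (9, 15), (10, 7), (10, 16), (11, 5), (11, 18), (16, 7), (16, 16), (20, 7), (20, 16), (21, 9), (21, 14), (22, 3), (22, 20)}; affine count = 23; |E(F_23)| = 24.

Discriminant check: Δ ∝ 4a³ + 27b² = 4·13³ + 27·0² = 4·2197 + 27·0 ≡ 2 (mod 23). Nonzero ⇒ E is nonsingular.
For each x ∈ F_23, compute rhs = x³ + 13·x + 0 mod 23, then count y ∈ F_23 with y² ≡ rhs.
  x = 0: rhs = 0, matching y values: 0 (1 points).
  x = 1: rhs = 14, matching y values: none (0 points).
  x = 2: rhs = 11, matching y values: none (0 points).
  x = 3: rhs = 20, matching y values: none (0 points).
  x = 4: rhs = 1, matching y values: 1, 22 (2 points).
  x = 5: rhs = 6, matching y values: 11, 12 (2 points).
  x = 6: rhs = 18, matching y values: 8, 15 (2 points).
  x = 7: rhs = 20, matching y values: none (0 points).
  x = 8: rhs = 18, matching y values: 8, 15 (2 points).
  x = 9: rhs = 18, matching y values: 8, 15 (2 points).
  x = 10: rhs = 3, matching y values: 7, 16 (2 points).
  x = 11: rhs = 2, matching y values: 5, 18 (2 points).
  x = 12: rhs = 21, matching y values: none (0 points).
  x = 13: rhs = 20, matching y values: none (0 points).
  x = 14: rhs = 5, matching y values: none (0 points).
  x = 15: rhs = 5, matching y values: none (0 points).
  x = 16: rhs = 3, matching y values: 7, 16 (2 points).
  x = 17: rhs = 5, matching y values: none (0 points).
  x = 18: rhs = 17, matching y values: none (0 points).
  x = 19: rhs = 22, matching y values: none (0 points).
  x = 20: rhs = 3, matching y values: 7, 16 (2 points).
  x = 21: rhs = 12, matching y values: 9, 14 (2 points).
  x = 22: rhs = 9, matching y values: 3, 20 (2 points).
Total affine count: 23.
Full point count |E(F_23)| = 23 + 1 = 24.
Hasse bound: |24 − (23+1)| = |0| = 0 ≤ 2√23 ≈ 9.5917 ✓.


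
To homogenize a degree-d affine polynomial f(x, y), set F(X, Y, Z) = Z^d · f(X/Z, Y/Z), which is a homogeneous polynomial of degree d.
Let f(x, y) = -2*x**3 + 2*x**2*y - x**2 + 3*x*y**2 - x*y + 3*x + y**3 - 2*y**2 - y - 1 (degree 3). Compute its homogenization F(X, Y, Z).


F(X, Y, Z) = -2*X**3 + 2*X**2*Y - X**2*Z + 3*X*Y**2 - X*Y*Z + 3*X*Z**2 + Y**3 - 2*Y**2*Z - Y*Z**2 - Z**3

deg(f) = 3.
Substitute x = X/Z, y = Y/Z into f, then multiply by Z^3.
  monomial -2·x^3·y^0 ↦ -2·X^3·Y^0·Z^0.
  monomial 2·x^2·y^1 ↦ 2·X^2·Y^1·Z^0.
  monomial -1·x^2·y^0 ↦ -1·X^2·Y^0·Z^1.
  monomial 3·x^1·y^2 ↦ 3·X^1·Y^2·Z^0.
  monomial -1·x^1·y^1 ↦ -1·X^1·Y^1·Z^1.
  monomial 3·x^1·y^0 ↦ 3·X^1·Y^0·Z^2.
  monomial 1·x^0·y^3 ↦ 1·X^0·Y^3·Z^0.
  monomial -2·x^0·y^2 ↦ -2·X^0·Y^2·Z^1.
  monomial -1·x^0·y^1 ↦ -1·X^0·Y^1·Z^2.
  monomial -1·x^0·y^0 ↦ -1·X^0·Y^0·Z^3.
Collecting: F(X, Y, Z) = -2*X**3 + 2*X**2*Y - X**2*Z + 3*X*Y**2 - X*Y*Z + 3*X*Z**2 + Y**3 - 2*Y**2*Z - Y*Z**2 - Z**3.


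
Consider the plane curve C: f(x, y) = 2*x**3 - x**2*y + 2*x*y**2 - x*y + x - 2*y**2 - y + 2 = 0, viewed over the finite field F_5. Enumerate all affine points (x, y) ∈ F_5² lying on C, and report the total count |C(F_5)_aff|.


Affine F_5-points: {(1, 0), (2, 0), (2, 1), (3, 1), (4, 3)}; count = 5.

For each of the 25 pairs (x, y) ∈ F_5², evaluate f(x, y) mod 5. Record the zeros.
  x = 0: [0↦2, 1↦4, 2↦2, 3↦1, 4↦1]  zeros at y ∈ ∅
  x = 1: [0↦0, 1↦2, 2↦4, 3↦1, 4↦3]  zeros at y ∈ {0}
  x = 2: [0↦0, 1↦0, 2↦4, 3↦2, 4↦4]  zeros at y ∈ {0, 1}
  x = 3: [0↦4, 1↦0, 2↦4, 3↦1, 4↦1]  zeros at y ∈ {1}
  x = 4: [0↦4, 1↦4, 2↦1, 3↦0, 4↦1]  zeros at y ∈ {3}
Collecting zeros: affine points = {(1, 0), (2, 0), (2, 1), (3, 1), (4, 3)}.
Total count |C(F_5)_aff| = 5.


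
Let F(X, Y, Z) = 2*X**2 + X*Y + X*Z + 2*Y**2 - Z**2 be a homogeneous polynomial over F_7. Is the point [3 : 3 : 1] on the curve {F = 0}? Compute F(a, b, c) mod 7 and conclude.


F(3,3,1) ≡ 5 (mod 7); P is NOT on the curve.

Evaluate F(3, 3, 1) term-by-term (mod 7).
  2*X**2 ↦ 2·9·1·1 = 18
  X*Y ↦ 1·3·3·1 = 9
  X*Z ↦ 1·3·1·1 = 3
  2*Y**2 ↦ 2·1·9·1 = 18
  -Z**2 ↦ -1·1·1·1 = -1
Sum: F(3, 3, 1) = (18) + (9) + (3) + (18) + (-1) = 47.
Reducing mod 7: 47 ≡ 5 (mod 7).
Since F(a, b, c) ≡ 5 ≠ 0 (mod 7), P does NOT lie on the curve.


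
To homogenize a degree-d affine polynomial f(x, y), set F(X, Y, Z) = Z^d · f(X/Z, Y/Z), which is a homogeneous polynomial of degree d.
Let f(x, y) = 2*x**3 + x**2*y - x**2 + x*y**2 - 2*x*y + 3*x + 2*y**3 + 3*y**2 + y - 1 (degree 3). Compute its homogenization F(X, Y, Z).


F(X, Y, Z) = 2*X**3 + X**2*Y - X**2*Z + X*Y**2 - 2*X*Y*Z + 3*X*Z**2 + 2*Y**3 + 3*Y**2*Z + Y*Z**2 - Z**3

deg(f) = 3.
Substitute x = X/Z, y = Y/Z into f, then multiply by Z^3.
  monomial 2·x^3·y^0 ↦ 2·X^3·Y^0·Z^0.
  monomial 1·x^2·y^1 ↦ 1·X^2·Y^1·Z^0.
  monomial -1·x^2·y^0 ↦ -1·X^2·Y^0·Z^1.
  monomial 1·x^1·y^2 ↦ 1·X^1·Y^2·Z^0.
  monomial -2·x^1·y^1 ↦ -2·X^1·Y^1·Z^1.
  monomial 3·x^1·y^0 ↦ 3·X^1·Y^0·Z^2.
  monomial 2·x^0·y^3 ↦ 2·X^0·Y^3·Z^0.
  monomial 3·x^0·y^2 ↦ 3·X^0·Y^2·Z^1.
  monomial 1·x^0·y^1 ↦ 1·X^0·Y^1·Z^2.
  monomial -1·x^0·y^0 ↦ -1·X^0·Y^0·Z^3.
Collecting: F(X, Y, Z) = 2*X**3 + X**2*Y - X**2*Z + X*Y**2 - 2*X*Y*Z + 3*X*Z**2 + 2*Y**3 + 3*Y**2*Z + Y*Z**2 - Z**3.


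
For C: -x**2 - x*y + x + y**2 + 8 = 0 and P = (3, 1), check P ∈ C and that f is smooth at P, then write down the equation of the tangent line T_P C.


Tangent line at P: -6*x - y + 19 = 0.

Step 1: f(3, 1) = 0, so P lies on C.
Step 2: partial derivatives
  f_x(x, y) = -2*x - y + 1, f_y(x, y) = -x + 2*y.
  f_x(P) = -6, f_y(P) = -1 (gradient nonzero, so P is smooth).
Step 3: tangent line at P: -6·(x − 3) + -1·(y − 1) = 0.
Expanding: -6*x - y + 19 = 0.


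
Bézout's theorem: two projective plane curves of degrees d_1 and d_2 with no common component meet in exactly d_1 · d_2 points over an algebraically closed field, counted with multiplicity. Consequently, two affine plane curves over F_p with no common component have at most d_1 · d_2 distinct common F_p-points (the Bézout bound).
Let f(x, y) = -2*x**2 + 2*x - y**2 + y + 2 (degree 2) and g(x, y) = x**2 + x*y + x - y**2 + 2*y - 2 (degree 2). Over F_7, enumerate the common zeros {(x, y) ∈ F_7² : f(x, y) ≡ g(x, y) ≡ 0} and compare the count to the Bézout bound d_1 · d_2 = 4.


Common zeros: {(6, 4)}; count = 1; Bézout bound = 4.

deg(f) = 2, deg(g) = 2, so Bézout bound = 4.
Scan x ∈ F_7. For each x, list the y ∈ F_7 with f(x, y) ≡ 0 and those with g(x, y) ≡ 0 (mod 7); the common zeros in that column are the intersection.
  x = 0: f ≡ 0 at y ∈ {2, 6}; g ≡ 0 at y ∈ ∅; common: ∅.
  x = 1: f ≡ 0 at y ∈ {2, 6}; g ≡ 0 at y ∈ {0, 3}; common: ∅.
  x = 2: f ≡ 0 at y ∈ {4}; g ≡ 0 at y ∈ {1, 3}; common: ∅.
  x = 3: f ≡ 0 at y ∈ ∅; g ≡ 0 at y ∈ {1, 4}; common: ∅.
  x = 4: f ≡ 0 at y ∈ {3, 5}; g ≡ 0 at y ∈ ∅; common: ∅.
  x = 5: f ≡ 0 at y ∈ ∅; g ≡ 0 at y ∈ {0}; common: ∅.
  x = 6: f ≡ 0 at y ∈ {4}; g ≡ 0 at y ∈ {4}; common: {4}.
Collecting: common zeros = {(6, 4)}, so the count is 1.
Comparison with the Bézout bound: 1 ≤ 4 = deg(f)·deg(g), as expected for curves with no common component (the affine F_7-count falls short of the bound because intersections may lie at infinity, over extension fields, or carry multiplicity).


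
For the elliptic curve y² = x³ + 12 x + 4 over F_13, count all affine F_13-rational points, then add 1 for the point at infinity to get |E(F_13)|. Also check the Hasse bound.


Affine points = {(0, 2), (0, 11), (1, 2), (1, 11), (2, 6), (2, 7), (4, 5), (4, 8), (8, 1), (8, 12), (9, 3), (9, 10), (12, 2), (12, 11)}; affine count = 14; |E(F_13)| = 15.

Discriminant check: Δ ∝ 4a³ + 27b² = 4·12³ + 27·4² = 4·1728 + 27·16 ≡ 12 (mod 13). Nonzero ⇒ E is nonsingular.
For each x ∈ F_13, compute rhs = x³ + 12·x + 4 mod 13, then count y ∈ F_13 with y² ≡ rhs.
  x = 0: rhs = 4, matching y values: 2, 11 (2 points).
  x = 1: rhs = 4, matching y values: 2, 11 (2 points).
  x = 2: rhs = 10, matching y values: 6, 7 (2 points).
  x = 3: rhs = 2, matching y values: none (0 points).
  x = 4: rhs = 12, matching y values: 5, 8 (2 points).
  x = 5: rhs = 7, matching y values: none (0 points).
  x = 6: rhs = 6, matching y values: none (0 points).
  x = 7: rhs = 2, matching y values: none (0 points).
  x = 8: rhs = 1, matching y values: 1, 12 (2 points).
  x = 9: rhs = 9, matching y values: 3, 10 (2 points).
  x = 10: rhs = 6, matching y values: none (0 points).
  x = 11: rhs = 11, matching y values: none (0 points).
  x = 12: rhs = 4, matching y values: 2, 11 (2 points).
Total affine count: 14.
Full point count |E(F_13)| = 14 + 1 = 15.
Hasse bound: |15 − (13+1)| = |1| = 1 ≤ 2√13 ≈ 7.2111 ✓.


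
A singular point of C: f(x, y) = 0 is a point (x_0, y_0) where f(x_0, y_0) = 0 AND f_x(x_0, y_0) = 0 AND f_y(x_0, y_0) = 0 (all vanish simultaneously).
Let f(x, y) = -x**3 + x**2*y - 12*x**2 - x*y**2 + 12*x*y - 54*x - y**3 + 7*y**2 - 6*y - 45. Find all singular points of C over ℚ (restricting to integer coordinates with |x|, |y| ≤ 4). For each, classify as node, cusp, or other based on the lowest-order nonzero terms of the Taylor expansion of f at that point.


Singular points: {(-3, 3)}; classification: cusp.

Compute partial derivatives:
  f_x = -3*x**2 + 2*x*y - 24*x - y**2 + 12*y - 54.
  f_y = x**2 - 2*x*y + 12*x - 3*y**2 + 14*y - 6.
Scan x_0 ∈ {−4, ..., 4}. For each x_0, f_y(x_0, y) is a polynomial in y; find its integer roots y ∈ {−4, ..., 4}, then test f_x and f at those candidates.
  x = -4: f_y(-4, y) = -3*y**2 + 22*y - 38; no integer root y with |y| ≤ 4.
  x = -3: f_y(-3, y) = -3*y**2 + 20*y - 33; vanishes at y ∈ {3}. (-3, 3): f_x = 0, f = 0 — SINGULAR.
  x = -2: f_y(-2, y) = -3*y**2 + 18*y - 26; no integer root y with |y| ≤ 4.
  x = -1: f_y(-1, y) = -3*y**2 + 16*y - 17; no integer root y with |y| ≤ 4.
  x = 0: f_y(0, y) = -3*y**2 + 14*y - 6; no integer root y with |y| ≤ 4.
  x = 1: f_y(1, y) = -3*y**2 + 12*y + 7; no integer root y with |y| ≤ 4.
  x = 2: f_y(2, y) = -3*y**2 + 10*y + 22; no integer root y with |y| ≤ 4.
  x = 3: f_y(3, y) = -3*y**2 + 8*y + 39; no integer root y with |y| ≤ 4.
  x = 4: f_y(4, y) = -3*y**2 + 6*y + 58; no integer root y with |y| ≤ 4.
Only singular point on the grid: (-3, 3).
Classify: substitute x = -3 + u, y = 3 + v and expand: f = -u**3 + u**2*v - u*v**2 - v**3 + v**2.
No constant or linear terms (consistent with a singular point). Quadratic part: v**2. Cubic part: -u**3 + u**2*v - u*v**2 - v**3.
The quadratic part v**2 is a perfect square, so there is a single (double) tangent line v = 0, i.e. y = 3. Restricting the cubic part to that line (v = 0) leaves -u**3 ≠ 0, so f is not divisible by v and the branch is v² ≈ u**3 to lowest order — this is a cusp.
Classification: cusp.


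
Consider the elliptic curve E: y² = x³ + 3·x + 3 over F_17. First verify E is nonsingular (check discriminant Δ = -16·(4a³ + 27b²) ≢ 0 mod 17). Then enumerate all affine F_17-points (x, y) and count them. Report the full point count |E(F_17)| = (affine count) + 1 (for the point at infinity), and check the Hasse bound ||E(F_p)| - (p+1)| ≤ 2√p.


Affine points = {(2, 0), (6, 4), (6, 13), (10, 8), (10, 9), (12, 4), (12, 13), (14, 1), (14, 16), (16, 4), (16, 13)}; affine count = 11; |E(F_17)| = 12.

Discriminant check: Δ ∝ 4a³ + 27b² = 4·3³ + 27·3² = 4·27 + 27·9 ≡ 11 (mod 17). Nonzero ⇒ E is nonsingular.
For each x ∈ F_17, compute rhs = x³ + 3·x + 3 mod 17, then count y ∈ F_17 with y² ≡ rhs.
  x = 0: rhs = 3, matching y values: none (0 points).
  x = 1: rhs = 7, matching y values: none (0 points).
  x = 2: rhs = 0, matching y values: 0 (1 points).
  x = 3: rhs = 5, matching y values: none (0 points).
  x = 4: rhs = 11, matching y values: none (0 points).
  x = 5: rhs = 7, matching y values: none (0 points).
  x = 6: rhs = 16, matching y values: 4, 13 (2 points).
  x = 7: rhs = 10, matching y values: none (0 points).
  x = 8: rhs = 12, matching y values: none (0 points).
  x = 9: rhs = 11, matching y values: none (0 points).
  x = 10: rhs = 13, matching y values: 8, 9 (2 points).
  x = 11: rhs = 7, matching y values: none (0 points).
  x = 12: rhs = 16, matching y values: 4, 13 (2 points).
  x = 13: rhs = 12, matching y values: none (0 points).
  x = 14: rhs = 1, matching y values: 1, 16 (2 points).
  x = 15: rhs = 6, matching y values: none (0 points).
  x = 16: rhs = 16, matching y values: 4, 13 (2 points).
Total affine count: 11.
Full point count |E(F_17)| = 11 + 1 = 12.
Hasse bound: |12 − (17+1)| = |-6| = 6 ≤ 2√17 ≈ 8.2462 ✓.


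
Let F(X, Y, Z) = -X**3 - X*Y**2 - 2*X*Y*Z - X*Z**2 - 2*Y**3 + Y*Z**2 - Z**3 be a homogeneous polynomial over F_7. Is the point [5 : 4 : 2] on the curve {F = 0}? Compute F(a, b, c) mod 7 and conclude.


F(5,4,2) ≡ 2 (mod 7); P is NOT on the curve.

Evaluate F(5, 4, 2) term-by-term (mod 7).
  -X**3 ↦ -1·125·1·1 = -125
  -X*Y**2 ↦ -1·5·16·1 = -80
  -2*X*Y*Z ↦ -2·5·4·2 = -80
  -X*Z**2 ↦ -1·5·1·4 = -20
  -2*Y**3 ↦ -2·1·64·1 = -128
  Y*Z**2 ↦ 1·1·4·4 = 16
  -Z**3 ↦ -1·1·1·8 = -8
Sum: F(5, 4, 2) = (-125) + (-80) + (-80) + (-20) + (-128) + (16) + (-8) = -425.
Reducing mod 7: -425 ≡ 2 (mod 7).
Since F(a, b, c) ≡ 2 ≠ 0 (mod 7), P does NOT lie on the curve.
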